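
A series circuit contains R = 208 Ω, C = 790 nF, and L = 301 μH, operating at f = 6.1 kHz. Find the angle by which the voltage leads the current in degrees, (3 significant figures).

-5.90°

ω = 2πf = 38330 rad/s
X_L = ωL = 11.5 Ω
X_C = 1/(ωC) = 33.0 Ω
Net reactance X = X_L − X_C = -21.5 Ω
Z = 208 − j21.5 Ω
|Z| = √(208² + 21.5²) = 209 Ω
∠Z = arctan(-21.5/208) = -5.90°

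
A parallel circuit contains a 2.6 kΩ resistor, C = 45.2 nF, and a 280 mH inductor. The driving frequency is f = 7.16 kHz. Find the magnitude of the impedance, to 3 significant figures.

502 Ω

ω = 2πf = 44990 rad/s
X_L = ωL = 12600 Ω
X_C = 1/(ωC) = 492 Ω
Parallel: admittances add. Y = 1/R + 1/(jωL) + jωC
Y = (0.000385 + j0.00195) S
|Y| = 0.00199 S → |Z| = 1/|Y| = 502 Ω, ∠Z = −∠Y = -78.9°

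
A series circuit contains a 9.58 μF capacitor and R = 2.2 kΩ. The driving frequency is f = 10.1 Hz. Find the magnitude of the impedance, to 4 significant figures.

2747 Ω

ω = 2πf = 63.46 rad/s
X_C = 1/(ωC) = 1645 Ω
Z = 2200 − j1645 Ω
|Z| = √(2200² + 1645²) = 2747 Ω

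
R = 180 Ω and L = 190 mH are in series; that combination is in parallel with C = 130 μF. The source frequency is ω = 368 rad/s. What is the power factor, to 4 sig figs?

X_L = ωL = 69.92 Ω
X_C = 1/(ωC) = 20.90 Ω
Branch 1 (R+jX_L): Z₁ = 180.0 + j69.92 Ω, |Z₁| = 193.1 Ω
Branch 2 (−jX_C): Z₂ = −j20.90 Ω
Parallel: Z = Z₁Z₂/(Z₁+Z₂), |Z| = 21.64 Ω, ∠Z = -84.00°
cos φ = cos(-84.00°) = 0.1044

0.1044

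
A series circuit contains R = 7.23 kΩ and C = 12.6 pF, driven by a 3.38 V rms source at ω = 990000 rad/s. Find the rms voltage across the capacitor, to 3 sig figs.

3.37 V

X_C = 1/(ωC) = 80200 Ω
Z = 7230 − j80200 Ω
|Z| = √(7230² + 80200²) = 80500 Ω
I = V/|Z| = 42.0 μA
V_C = I·|Z_C| = 4.2e-05 × 80200 = 3.37 V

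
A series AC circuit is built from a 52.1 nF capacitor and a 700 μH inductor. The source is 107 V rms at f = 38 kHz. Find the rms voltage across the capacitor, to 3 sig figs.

ω = 2πf = 238800 rad/s
X_L = ωL = 167 Ω
X_C = 1/(ωC) = 80.4 Ω
Net reactance X = X_L − X_C = 86.7 Ω
Z = j86.7 Ω
|Z| = √(0² + 86.7²) = 86.7 Ω
I = V/|Z| = 1.23 A
V_C = I·|Z_C| = 1.23 × 80.4 = 99.2 V

99.2 V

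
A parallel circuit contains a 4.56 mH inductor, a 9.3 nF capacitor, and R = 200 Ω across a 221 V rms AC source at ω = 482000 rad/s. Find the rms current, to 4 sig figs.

X_L = ωL = 2198 Ω
X_C = 1/(ωC) = 223.1 Ω
Parallel: admittances add. Y = 1/R + 1/(jωL) + jωC
Y = (0.005000 + j0.004028) S
|Y| = 0.006420 S → |Z| = 1/|Y| = 155.8 Ω, ∠Z = −∠Y = -38.85°
I = V/|Z| = 221/155.8 = 1.419 A

1.419 A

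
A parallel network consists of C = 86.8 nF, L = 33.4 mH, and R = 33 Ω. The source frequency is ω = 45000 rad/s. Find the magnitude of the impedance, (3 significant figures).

32.8 Ω

X_L = ωL = 1500 Ω
X_C = 1/(ωC) = 256 Ω
Parallel: admittances add. Y = 1/R + 1/(jωL) + jωC
Y = (0.0303 + j0.00324) S
|Y| = 0.0305 S → |Z| = 1/|Y| = 32.8 Ω, ∠Z = −∠Y = -6.10°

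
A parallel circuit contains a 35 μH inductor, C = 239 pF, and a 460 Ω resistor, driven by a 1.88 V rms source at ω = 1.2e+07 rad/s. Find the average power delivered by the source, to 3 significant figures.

X_L = ωL = 420 Ω
X_C = 1/(ωC) = 349 Ω
Parallel: admittances add. Y = 1/R + 1/(jωL) + jωC
Y = (0.00217 + j0.000487) S
|Y| = 0.00223 S → |Z| = 1/|Y| = 449 Ω, ∠Z = −∠Y = -12.6°
I = V/|Z| = 4.19 mA
P = VI cos φ = 1.88 × 0.00419 × cos(-12.6°) = 7.68 mW

7.68 mW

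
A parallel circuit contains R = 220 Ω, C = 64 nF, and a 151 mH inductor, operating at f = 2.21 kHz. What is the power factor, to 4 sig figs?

ω = 2πf = 13890 rad/s
X_L = ωL = 2097 Ω
X_C = 1/(ωC) = 1125 Ω
Parallel: admittances add. Y = 1/R + 1/(jωL) + jωC
Y = (0.004545 + j0.0004118) S
|Y| = 0.004564 S → |Z| = 1/|Y| = 219.1 Ω, ∠Z = −∠Y = -5.176°
cos φ = cos(-5.176°) = 0.9959

0.9959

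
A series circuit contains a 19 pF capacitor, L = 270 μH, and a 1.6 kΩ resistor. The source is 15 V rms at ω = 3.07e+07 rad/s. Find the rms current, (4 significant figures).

2.217 mA

X_L = ωL = 8289 Ω
X_C = 1/(ωC) = 1714 Ω
Net reactance X = X_L − X_C = 6575 Ω
Z = 1600 + j6575 Ω
|Z| = √(1600² + 6575²) = 6767 Ω
I = V/|Z| = 15/6767 = 2.217 mA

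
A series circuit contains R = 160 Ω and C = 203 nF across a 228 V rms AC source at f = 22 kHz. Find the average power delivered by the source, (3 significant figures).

310 W

ω = 2πf = 138200 rad/s
X_C = 1/(ωC) = 35.6 Ω
Z = 160 − j35.6 Ω
|Z| = √(160² + 35.6²) = 164 Ω
∠Z = arctan(-35.6/160) = -12.6°
I = V/|Z| = 1.39 A
P = VI cos φ = 228 × 1.39 × cos(-12.6°) = 310 W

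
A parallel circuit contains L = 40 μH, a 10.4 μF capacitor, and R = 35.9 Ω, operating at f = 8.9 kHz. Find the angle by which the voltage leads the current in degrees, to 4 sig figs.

-78.30°

ω = 2πf = 55920 rad/s
X_L = ωL = 2.237 Ω
X_C = 1/(ωC) = 1.719 Ω
Parallel: admittances add. Y = 1/R + 1/(jωL) + jωC
Y = (0.02786 + j0.1345) S
|Y| = 0.1374 S → |Z| = 1/|Y| = 7.280 Ω, ∠Z = −∠Y = -78.30°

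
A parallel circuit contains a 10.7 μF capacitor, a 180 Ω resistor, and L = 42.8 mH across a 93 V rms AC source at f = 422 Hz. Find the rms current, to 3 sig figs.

ω = 2πf = 2652 rad/s
X_L = ωL = 113 Ω
X_C = 1/(ωC) = 35.2 Ω
Parallel: admittances add. Y = 1/R + 1/(jωL) + jωC
Y = (0.00556 + j0.0196) S
|Y| = 0.0203 S → |Z| = 1/|Y| = 49.2 Ω, ∠Z = −∠Y = -74.1°
I = V/|Z| = 93/49.2 = 1.89 A

1.89 A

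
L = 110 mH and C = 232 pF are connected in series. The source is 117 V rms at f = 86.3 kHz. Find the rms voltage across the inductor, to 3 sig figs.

135 V

ω = 2πf = 542200 rad/s
X_L = ωL = 59600 Ω
X_C = 1/(ωC) = 7950 Ω
Net reactance X = X_L − X_C = 51700 Ω
Z = j51700 Ω
|Z| = √(0² + 51700²) = 51700 Ω
I = V/|Z| = 2.26 mA
V_L = I·|Z_L| = 0.00226 × 59600 = 135 V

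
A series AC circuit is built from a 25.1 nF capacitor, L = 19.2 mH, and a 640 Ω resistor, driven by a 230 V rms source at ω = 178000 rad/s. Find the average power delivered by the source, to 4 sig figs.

X_L = ωL = 3418 Ω
X_C = 1/(ωC) = 223.8 Ω
Net reactance X = X_L − X_C = 3194 Ω
Z = 640.0 + j3194 Ω
|Z| = √(640.0² + 3194²) = 3257 Ω
∠Z = arctan(3194/640.0) = 78.67°
I = V/|Z| = 70.61 mA
P = VI cos φ = 230 × 0.07061 × cos(78.67°) = 3.191 W

3.191 W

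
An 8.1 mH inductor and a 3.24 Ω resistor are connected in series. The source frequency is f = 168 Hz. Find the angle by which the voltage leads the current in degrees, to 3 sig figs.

ω = 2πf = 1056 rad/s
X_L = ωL = 8.55 Ω
Z = 3.24 + j8.55 Ω
|Z| = √(3.24² + 8.55²) = 9.14 Ω
∠Z = arctan(8.55/3.24) = 69.2°

69.2°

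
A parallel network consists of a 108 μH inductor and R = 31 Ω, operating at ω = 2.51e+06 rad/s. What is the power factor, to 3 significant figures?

0.994

X_L = ωL = 271 Ω
Parallel: admittances add. Y = 1/R + 1/(jωL)
Y = (0.0323 − j0.00369) S
|Y| = 0.0325 S → |Z| = 1/|Y| = 30.8 Ω, ∠Z = −∠Y = 6.52°
cos φ = cos(6.52°) = 0.994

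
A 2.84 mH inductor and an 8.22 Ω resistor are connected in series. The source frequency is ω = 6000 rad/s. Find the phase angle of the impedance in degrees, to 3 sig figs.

X_L = ωL = 17.0 Ω
Z = 8.22 + j17.0 Ω
|Z| = √(8.22² + 17.0²) = 18.9 Ω
∠Z = arctan(17.0/8.22) = 64.2°

64.2°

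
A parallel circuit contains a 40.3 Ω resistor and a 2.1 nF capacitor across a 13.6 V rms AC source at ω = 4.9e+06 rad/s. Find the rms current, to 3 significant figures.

X_C = 1/(ωC) = 97.2 Ω
Parallel: admittances add. Y = 1/R + jωC
Y = (0.0248 + j0.0103) S
|Y| = 0.0269 S → |Z| = 1/|Y| = 37.2 Ω, ∠Z = −∠Y = -22.5°
I = V/|Z| = 13.6/37.2 = 365 mA

365 mA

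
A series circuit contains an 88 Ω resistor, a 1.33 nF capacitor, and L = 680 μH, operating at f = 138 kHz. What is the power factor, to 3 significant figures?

0.302

ω = 2πf = 867100 rad/s
X_L = ωL = 590 Ω
X_C = 1/(ωC) = 867 Ω
Net reactance X = X_L − X_C = -278 Ω
Z = 88.0 − j278 Ω
|Z| = √(88.0² + 278²) = 291 Ω
∠Z = arctan(-278/88.0) = -72.4°
cos φ = cos(-72.4°) = 0.302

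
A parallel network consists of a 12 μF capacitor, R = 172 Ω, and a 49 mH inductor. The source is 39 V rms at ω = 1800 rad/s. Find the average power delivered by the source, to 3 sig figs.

8.84 W

X_L = ωL = 88.2 Ω
X_C = 1/(ωC) = 46.3 Ω
Parallel: admittances add. Y = 1/R + 1/(jωL) + jωC
Y = (0.00581 + j0.0103) S
|Y| = 0.0118 S → |Z| = 1/|Y| = 84.8 Ω, ∠Z = −∠Y = -60.5°
I = V/|Z| = 460 mA
P = VI cos φ = 39 × 0.460 × cos(-60.5°) = 8.84 W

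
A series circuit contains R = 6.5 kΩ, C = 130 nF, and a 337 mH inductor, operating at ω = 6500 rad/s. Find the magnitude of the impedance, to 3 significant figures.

X_L = ωL = 2190 Ω
X_C = 1/(ωC) = 1180 Ω
Net reactance X = X_L − X_C = 1010 Ω
Z = 6500 + j1010 Ω
|Z| = √(6500² + 1010²) = 6580 Ω

6580 Ω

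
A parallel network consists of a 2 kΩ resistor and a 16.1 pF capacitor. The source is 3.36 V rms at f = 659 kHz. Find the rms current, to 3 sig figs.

ω = 2πf = 4.141e+06 rad/s
X_C = 1/(ωC) = 15000 Ω
Parallel: admittances add. Y = 1/R + jωC
Y = (0.000500 + j6.67e-05) S
|Y| = 0.000504 S → |Z| = 1/|Y| = 1980 Ω, ∠Z = −∠Y = -7.59°
I = V/|Z| = 3.36/1980 = 1.69 mA

1.69 mA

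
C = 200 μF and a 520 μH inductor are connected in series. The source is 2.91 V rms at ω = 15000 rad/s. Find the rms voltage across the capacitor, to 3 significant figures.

X_L = ωL = 7.80 Ω
X_C = 1/(ωC) = 0.333 Ω
Net reactance X = X_L − X_C = 7.47 Ω
Z = j7.47 Ω
|Z| = √(0² + 7.47²) = 7.47 Ω
I = V/|Z| = 390 mA
V_C = I·|Z_C| = 0.390 × 0.333 = 0.130 V

0.130 V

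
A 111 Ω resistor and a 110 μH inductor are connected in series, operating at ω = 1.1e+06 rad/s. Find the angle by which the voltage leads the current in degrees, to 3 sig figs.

47.5°

X_L = ωL = 121 Ω
Z = 111 + j121 Ω
|Z| = √(111² + 121²) = 164 Ω
∠Z = arctan(121/111) = 47.5°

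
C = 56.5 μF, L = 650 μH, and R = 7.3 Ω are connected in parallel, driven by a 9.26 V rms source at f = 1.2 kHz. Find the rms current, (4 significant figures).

ω = 2πf = 7540 rad/s
X_L = ωL = 4.901 Ω
X_C = 1/(ωC) = 2.347 Ω
Parallel: admittances add. Y = 1/R + 1/(jωL) + jωC
Y = (0.1370 + j0.2220) S
|Y| = 0.2608 S → |Z| = 1/|Y| = 3.834 Ω, ∠Z = −∠Y = -58.32°
I = V/|Z| = 9.26/3.834 = 2.415 A

2.415 A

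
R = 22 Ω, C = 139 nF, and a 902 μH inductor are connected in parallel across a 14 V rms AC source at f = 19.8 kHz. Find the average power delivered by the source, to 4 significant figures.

ω = 2πf = 124400 rad/s
X_L = ωL = 112.2 Ω
X_C = 1/(ωC) = 57.83 Ω
Parallel: admittances add. Y = 1/R + 1/(jωL) + jωC
Y = (0.04545 + j0.008381) S
|Y| = 0.04622 S → |Z| = 1/|Y| = 21.64 Ω, ∠Z = −∠Y = -10.45°
I = V/|Z| = 647.1 mA
P = VI cos φ = 14 × 0.6471 × cos(-10.45°) = 8.909 W

8.909 W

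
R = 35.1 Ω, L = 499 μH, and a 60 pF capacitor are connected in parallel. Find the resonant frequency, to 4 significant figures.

ω₀ = 1/√(LC) = 1/√(0.000499 × 6e-11) = 5.779e+06 rad/s
f₀ = ω₀/(2π) = 919.8 kHz

919.8 kHz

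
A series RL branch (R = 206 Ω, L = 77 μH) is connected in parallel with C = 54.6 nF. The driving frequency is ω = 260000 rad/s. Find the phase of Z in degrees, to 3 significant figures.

-70.7°

X_L = ωL = 20.0 Ω
X_C = 1/(ωC) = 70.4 Ω
Branch 1 (R+jX_L): Z₁ = 206 + j20.0 Ω, |Z₁| = 207 Ω
Branch 2 (−jX_C): Z₂ = −j70.4 Ω
Parallel: Z = Z₁Z₂/(Z₁+Z₂), |Z| = 68.7 Ω, ∠Z = -70.7°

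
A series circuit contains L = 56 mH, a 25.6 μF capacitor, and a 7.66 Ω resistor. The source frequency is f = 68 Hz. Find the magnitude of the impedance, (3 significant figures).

67.9 Ω

ω = 2πf = 427.3 rad/s
X_L = ωL = 23.9 Ω
X_C = 1/(ωC) = 91.4 Ω
Net reactance X = X_L − X_C = -67.5 Ω
Z = 7.66 − j67.5 Ω
|Z| = √(7.66² + 67.5²) = 67.9 Ω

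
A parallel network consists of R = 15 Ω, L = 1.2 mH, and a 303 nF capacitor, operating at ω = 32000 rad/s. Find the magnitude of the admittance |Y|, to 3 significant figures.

X_L = ωL = 38.4 Ω
X_C = 1/(ωC) = 103 Ω
Parallel: admittances add. Y = 1/R + 1/(jωL) + jωC
Y = (0.0667 − j0.0163) S
|Y| = 0.0686 S → |Z| = 1/|Y| = 14.6 Ω, ∠Z = −∠Y = 13.8°

68.6 mS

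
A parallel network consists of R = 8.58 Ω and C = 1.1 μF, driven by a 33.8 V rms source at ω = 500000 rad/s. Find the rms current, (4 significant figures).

19.00 A

X_C = 1/(ωC) = 1.818 Ω
Parallel: admittances add. Y = 1/R + jωC
Y = (0.1166 + j0.5500) S
|Y| = 0.5622 S → |Z| = 1/|Y| = 1.779 Ω, ∠Z = −∠Y = -78.04°
I = V/|Z| = 33.8/1.779 = 19.00 A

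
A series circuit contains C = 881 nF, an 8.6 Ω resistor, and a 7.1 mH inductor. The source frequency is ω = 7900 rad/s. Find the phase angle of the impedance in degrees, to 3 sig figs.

X_L = ωL = 56.1 Ω
X_C = 1/(ωC) = 144 Ω
Net reactance X = X_L − X_C = -87.6 Ω
Z = 8.60 − j87.6 Ω
|Z| = √(8.60² + 87.6²) = 88.0 Ω
∠Z = arctan(-87.6/8.60) = -84.4°

-84.4°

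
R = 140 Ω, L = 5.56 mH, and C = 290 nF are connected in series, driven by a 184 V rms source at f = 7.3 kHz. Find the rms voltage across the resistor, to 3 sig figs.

ω = 2πf = 45870 rad/s
X_L = ωL = 255 Ω
X_C = 1/(ωC) = 75.2 Ω
Net reactance X = X_L − X_C = 180 Ω
Z = 140 + j180 Ω
|Z| = √(140² + 180²) = 228 Ω
I = V/|Z| = 807 mA
V_R = I·|Z_R| = 0.807 × 140 = 113 V

113 V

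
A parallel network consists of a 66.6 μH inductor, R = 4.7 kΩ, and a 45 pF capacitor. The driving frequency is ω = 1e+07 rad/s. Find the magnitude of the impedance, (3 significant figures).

932 Ω

X_L = ωL = 666 Ω
X_C = 1/(ωC) = 2220 Ω
Parallel: admittances add. Y = 1/R + 1/(jωL) + jωC
Y = (0.000213 − j0.00105) S
|Y| = 0.00107 S → |Z| = 1/|Y| = 932 Ω, ∠Z = −∠Y = 78.6°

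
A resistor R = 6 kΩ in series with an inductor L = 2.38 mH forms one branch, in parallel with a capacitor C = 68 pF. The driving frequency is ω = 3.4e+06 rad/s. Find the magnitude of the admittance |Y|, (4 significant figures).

162.6 μS

X_L = ωL = 8092 Ω
X_C = 1/(ωC) = 4325 Ω
Branch 1 (R+jX_L): Z₁ = 6000 + j8092 Ω, |Z₁| = 10070 Ω
Branch 2 (−jX_C): Z₂ = −j4325 Ω
Parallel: Z = Z₁Z₂/(Z₁+Z₂), |Z| = 6150 Ω, ∠Z = -68.68°
|Y| = 1/|Z| = 162.6 μS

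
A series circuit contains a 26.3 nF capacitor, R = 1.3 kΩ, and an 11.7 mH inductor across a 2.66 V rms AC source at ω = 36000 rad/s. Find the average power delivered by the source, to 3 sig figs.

4.39 mW

X_L = ωL = 421 Ω
X_C = 1/(ωC) = 1060 Ω
Net reactance X = X_L − X_C = -635 Ω
Z = 1300 − j635 Ω
|Z| = √(1300² + 635²) = 1450 Ω
∠Z = arctan(-635/1300) = -26.0°
I = V/|Z| = 1.84 mA
P = VI cos φ = 2.66 × 0.00184 × cos(-26.0°) = 4.39 mW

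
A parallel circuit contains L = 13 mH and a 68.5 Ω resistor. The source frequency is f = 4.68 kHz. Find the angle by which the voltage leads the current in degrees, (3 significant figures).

10.2°

ω = 2πf = 29410 rad/s
X_L = ωL = 382 Ω
Parallel: admittances add. Y = 1/R + 1/(jωL)
Y = (0.0146 − j0.00262) S
|Y| = 0.0148 S → |Z| = 1/|Y| = 67.4 Ω, ∠Z = −∠Y = 10.2°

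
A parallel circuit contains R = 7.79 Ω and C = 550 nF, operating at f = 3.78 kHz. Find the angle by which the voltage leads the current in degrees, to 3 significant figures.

-5.81°

ω = 2πf = 23750 rad/s
X_C = 1/(ωC) = 76.6 Ω
Parallel: admittances add. Y = 1/R + jωC
Y = (0.128 + j0.0131) S
|Y| = 0.129 S → |Z| = 1/|Y| = 7.75 Ω, ∠Z = −∠Y = -5.81°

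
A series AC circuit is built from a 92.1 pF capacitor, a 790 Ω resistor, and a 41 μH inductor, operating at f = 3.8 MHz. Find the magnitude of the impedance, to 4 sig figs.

ω = 2πf = 2.388e+07 rad/s
X_L = ωL = 978.9 Ω
X_C = 1/(ωC) = 454.8 Ω
Net reactance X = X_L − X_C = 524.2 Ω
Z = 790.0 + j524.2 Ω
|Z| = √(790.0² + 524.2²) = 948.1 Ω

948.1 Ω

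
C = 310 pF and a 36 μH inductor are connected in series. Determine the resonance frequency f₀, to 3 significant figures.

ω₀ = 1/√(LC) = 1/√(3.6e-05 × 3.1e-10) = 9.466e+06 rad/s
f₀ = ω₀/(2π) = 1.51 MHz

1.51 MHz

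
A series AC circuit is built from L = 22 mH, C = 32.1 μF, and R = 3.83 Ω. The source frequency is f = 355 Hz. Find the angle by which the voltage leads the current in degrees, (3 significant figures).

83.8°

ω = 2πf = 2231 rad/s
X_L = ωL = 49.1 Ω
X_C = 1/(ωC) = 14.0 Ω
Net reactance X = X_L − X_C = 35.1 Ω
Z = 3.83 + j35.1 Ω
|Z| = √(3.83² + 35.1²) = 35.3 Ω
∠Z = arctan(35.1/3.83) = 83.8°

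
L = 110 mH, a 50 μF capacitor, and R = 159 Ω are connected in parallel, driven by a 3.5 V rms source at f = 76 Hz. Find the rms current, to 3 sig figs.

ω = 2πf = 477.5 rad/s
X_L = ωL = 52.5 Ω
X_C = 1/(ωC) = 41.9 Ω
Parallel: admittances add. Y = 1/R + 1/(jωL) + jωC
Y = (0.00629 + j0.00484) S
|Y| = 0.00794 S → |Z| = 1/|Y| = 126 Ω, ∠Z = −∠Y = -37.6°
I = V/|Z| = 3.5/126 = 27.8 mA

27.8 mA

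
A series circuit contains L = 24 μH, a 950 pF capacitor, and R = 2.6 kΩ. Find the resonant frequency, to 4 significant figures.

1.054 MHz

ω₀ = 1/√(LC) = 1/√(2.4e-05 × 9.5e-10) = 6.623e+06 rad/s
f₀ = ω₀/(2π) = 1.054 MHz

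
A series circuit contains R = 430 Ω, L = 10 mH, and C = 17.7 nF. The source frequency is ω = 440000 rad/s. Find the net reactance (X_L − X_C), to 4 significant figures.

X_L = ωL = 4400 Ω
X_C = 1/(ωC) = 128.4 Ω
X = 4400 − 128.4 = 4272 Ω

4272 Ω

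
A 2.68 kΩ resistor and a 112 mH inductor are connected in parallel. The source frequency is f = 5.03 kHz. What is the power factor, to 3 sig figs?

0.797

ω = 2πf = 31600 rad/s
X_L = ωL = 3540 Ω
Parallel: admittances add. Y = 1/R + 1/(jωL)
Y = (0.000373 − j0.000283) S
|Y| = 0.000468 S → |Z| = 1/|Y| = 2140 Ω, ∠Z = −∠Y = 37.1°
cos φ = cos(37.1°) = 0.797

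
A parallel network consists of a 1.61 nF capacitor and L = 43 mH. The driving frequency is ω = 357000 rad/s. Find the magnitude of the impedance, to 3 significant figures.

X_L = ωL = 15400 Ω
X_C = 1/(ωC) = 1740 Ω
Parallel: admittances add. Y = 1/(jωL) + jωC
Y = (0 + j0.000510) S
|Y| = 0.000510 S → |Z| = 1/|Y| = 1960 Ω, ∠Z = −∠Y = -90.0°

1960 Ω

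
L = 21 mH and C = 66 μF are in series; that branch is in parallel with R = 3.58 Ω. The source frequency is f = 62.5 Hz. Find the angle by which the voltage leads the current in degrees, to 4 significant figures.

ω = 2πf = 392.7 rad/s
X_L = ωL = 8.247 Ω
X_C = 1/(ωC) = 38.58 Ω
Branch 1: Z₁ = R = 3.580 Ω
Branch 2 (series LC): Z₂ = j(X_L − X_C) = −j30.34 Ω
Parallel: Z = Z₁Z₂/(Z₁+Z₂), |Z| = 3.555 Ω, ∠Z = -6.730°

-6.730°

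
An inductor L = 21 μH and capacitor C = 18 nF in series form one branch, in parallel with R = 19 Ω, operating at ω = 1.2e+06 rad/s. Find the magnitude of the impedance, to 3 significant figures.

X_L = ωL = 25.2 Ω
X_C = 1/(ωC) = 46.3 Ω
Branch 1: Z₁ = R = 19.0 Ω
Branch 2 (series LC): Z₂ = j(X_L − X_C) = −j21.1 Ω
Parallel: Z = Z₁Z₂/(Z₁+Z₂), |Z| = 14.1 Ω, ∠Z = -42.0°

14.1 Ω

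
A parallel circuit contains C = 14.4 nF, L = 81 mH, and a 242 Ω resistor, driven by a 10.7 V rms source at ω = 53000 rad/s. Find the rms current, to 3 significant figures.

X_L = ωL = 4290 Ω
X_C = 1/(ωC) = 1310 Ω
Parallel: admittances add. Y = 1/R + 1/(jωL) + jωC
Y = (0.00413 + j0.000530) S
|Y| = 0.00417 S → |Z| = 1/|Y| = 240 Ω, ∠Z = −∠Y = -7.31°
I = V/|Z| = 10.7/240 = 44.6 mA

44.6 mA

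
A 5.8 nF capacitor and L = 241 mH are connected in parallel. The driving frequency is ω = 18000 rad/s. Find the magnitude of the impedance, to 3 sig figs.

7930 Ω

X_L = ωL = 4340 Ω
X_C = 1/(ωC) = 9580 Ω
Parallel: admittances add. Y = 1/(jωL) + jωC
Y = (0 − j0.000126) S
|Y| = 0.000126 S → |Z| = 1/|Y| = 7930 Ω, ∠Z = −∠Y = 90.0°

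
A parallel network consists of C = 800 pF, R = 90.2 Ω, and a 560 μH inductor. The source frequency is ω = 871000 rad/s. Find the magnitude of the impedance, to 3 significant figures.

89.5 Ω

X_L = ωL = 488 Ω
X_C = 1/(ωC) = 1440 Ω
Parallel: admittances add. Y = 1/R + 1/(jωL) + jωC
Y = (0.0111 − j0.00135) S
|Y| = 0.0112 S → |Z| = 1/|Y| = 89.5 Ω, ∠Z = −∠Y = 6.96°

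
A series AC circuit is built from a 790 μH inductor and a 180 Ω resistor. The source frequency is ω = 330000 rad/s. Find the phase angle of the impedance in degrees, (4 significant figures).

55.38°

X_L = ωL = 260.7 Ω
Z = 180.0 + j260.7 Ω
|Z| = √(180.0² + 260.7²) = 316.8 Ω
∠Z = arctan(260.7/180.0) = 55.38°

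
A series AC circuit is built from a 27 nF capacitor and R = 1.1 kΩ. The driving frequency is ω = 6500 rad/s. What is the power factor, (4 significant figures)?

0.1896

X_C = 1/(ωC) = 5698 Ω
Z = 1100 − j5698 Ω
|Z| = √(1100² + 5698²) = 5803 Ω
∠Z = arctan(-5698/1100) = -79.07°
cos φ = cos(-79.07°) = 0.1896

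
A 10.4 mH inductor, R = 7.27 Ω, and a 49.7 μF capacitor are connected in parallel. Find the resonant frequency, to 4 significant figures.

ω₀ = 1/√(LC) = 1/√(0.0104 × 4.97e-05) = 1391 rad/s
f₀ = ω₀/(2π) = 221.4 Hz

221.4 Hz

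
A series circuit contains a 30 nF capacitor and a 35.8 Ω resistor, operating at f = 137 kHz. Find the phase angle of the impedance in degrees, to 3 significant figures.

-47.2°

ω = 2πf = 860800 rad/s
X_C = 1/(ωC) = 38.7 Ω
Z = 35.8 − j38.7 Ω
|Z| = √(35.8² + 38.7²) = 52.7 Ω
∠Z = arctan(-38.7/35.8) = -47.2°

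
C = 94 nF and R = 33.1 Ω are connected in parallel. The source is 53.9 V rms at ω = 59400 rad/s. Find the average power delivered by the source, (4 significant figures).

87.77 W

X_C = 1/(ωC) = 179.1 Ω
Parallel: admittances add. Y = 1/R + jωC
Y = (0.03021 + j0.005584) S
|Y| = 0.03072 S → |Z| = 1/|Y| = 32.55 Ω, ∠Z = −∠Y = -10.47°
I = V/|Z| = 1.656 A
P = VI cos φ = 53.9 × 1.656 × cos(-10.47°) = 87.77 W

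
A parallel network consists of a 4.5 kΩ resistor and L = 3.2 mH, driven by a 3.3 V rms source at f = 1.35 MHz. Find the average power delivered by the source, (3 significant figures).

ω = 2πf = 8.482e+06 rad/s
X_L = ωL = 27100 Ω
Parallel: admittances add. Y = 1/R + 1/(jωL)
Y = (0.000222 − j3.68e-05) S
|Y| = 0.000225 S → |Z| = 1/|Y| = 4440 Ω, ∠Z = −∠Y = 9.41°
I = V/|Z| = 743 μA
P = VI cos φ = 3.3 × 0.000743 × cos(9.41°) = 2.42 mW

2.42 mW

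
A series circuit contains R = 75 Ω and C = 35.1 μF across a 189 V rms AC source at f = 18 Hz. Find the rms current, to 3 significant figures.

ω = 2πf = 113.1 rad/s
X_C = 1/(ωC) = 252 Ω
Z = 75.0 − j252 Ω
|Z| = √(75.0² + 252²) = 263 Ω
I = V/|Z| = 189/263 = 719 mA

719 mA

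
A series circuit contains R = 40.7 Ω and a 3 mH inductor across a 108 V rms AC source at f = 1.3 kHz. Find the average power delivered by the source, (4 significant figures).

ω = 2πf = 8168 rad/s
X_L = ωL = 24.50 Ω
Z = 40.70 + j24.50 Ω
|Z| = √(40.70² + 24.50²) = 47.51 Ω
∠Z = arctan(24.50/40.70) = 31.05°
I = V/|Z| = 2.273 A
P = VI cos φ = 108 × 2.273 × cos(31.05°) = 210.3 W

210.3 W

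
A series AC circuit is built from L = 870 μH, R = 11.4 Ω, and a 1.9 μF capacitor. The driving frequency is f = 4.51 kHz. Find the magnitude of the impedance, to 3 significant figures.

ω = 2πf = 28340 rad/s
X_L = ωL = 24.7 Ω
X_C = 1/(ωC) = 18.6 Ω
Net reactance X = X_L − X_C = 6.08 Ω
Z = 11.4 + j6.08 Ω
|Z| = √(11.4² + 6.08²) = 12.9 Ω

12.9 Ω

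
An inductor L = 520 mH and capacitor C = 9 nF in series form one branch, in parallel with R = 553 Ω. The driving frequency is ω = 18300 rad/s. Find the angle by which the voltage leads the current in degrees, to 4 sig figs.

X_L = ωL = 9516 Ω
X_C = 1/(ωC) = 6072 Ω
Branch 1: Z₁ = R = 553.0 Ω
Branch 2 (series LC): Z₂ = j(X_L − X_C) = j3444 Ω
Parallel: Z = Z₁Z₂/(Z₁+Z₂), |Z| = 546.0 Ω, ∠Z = 9.121°

9.121°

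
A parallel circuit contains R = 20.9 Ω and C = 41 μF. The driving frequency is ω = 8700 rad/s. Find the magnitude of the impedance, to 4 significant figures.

2.779 Ω

X_C = 1/(ωC) = 2.803 Ω
Parallel: admittances add. Y = 1/R + jωC
Y = (0.04785 + j0.3567) S
|Y| = 0.3599 S → |Z| = 1/|Y| = 2.779 Ω, ∠Z = −∠Y = -82.36°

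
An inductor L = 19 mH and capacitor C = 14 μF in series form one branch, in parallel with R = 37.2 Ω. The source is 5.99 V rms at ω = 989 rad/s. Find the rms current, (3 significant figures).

196 mA

X_L = ωL = 18.8 Ω
X_C = 1/(ωC) = 72.2 Ω
Branch 1: Z₁ = R = 37.2 Ω
Branch 2 (series LC): Z₂ = j(X_L − X_C) = −j53.4 Ω
Parallel: Z = Z₁Z₂/(Z₁+Z₂), |Z| = 30.5 Ω, ∠Z = -34.8°
I = V/|Z| = 5.99/30.5 = 196 mA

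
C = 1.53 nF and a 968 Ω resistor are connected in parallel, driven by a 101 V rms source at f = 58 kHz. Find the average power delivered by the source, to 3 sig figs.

10.5 W

ω = 2πf = 364400 rad/s
X_C = 1/(ωC) = 1790 Ω
Parallel: admittances add. Y = 1/R + jωC
Y = (0.00103 + j0.000558) S
|Y| = 0.00117 S → |Z| = 1/|Y| = 852 Ω, ∠Z = −∠Y = -28.4°
I = V/|Z| = 119 mA
P = VI cos φ = 101 × 0.119 × cos(-28.4°) = 10.5 W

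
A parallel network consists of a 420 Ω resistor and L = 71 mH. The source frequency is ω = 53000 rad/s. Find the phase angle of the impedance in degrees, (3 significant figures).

X_L = ωL = 3760 Ω
Parallel: admittances add. Y = 1/R + 1/(jωL)
Y = (0.00238 − j0.000266) S
|Y| = 0.00240 S → |Z| = 1/|Y| = 417 Ω, ∠Z = −∠Y = 6.37°

6.37°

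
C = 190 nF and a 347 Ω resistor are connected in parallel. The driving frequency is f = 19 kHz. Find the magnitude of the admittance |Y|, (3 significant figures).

ω = 2πf = 119400 rad/s
X_C = 1/(ωC) = 44.1 Ω
Parallel: admittances add. Y = 1/R + jωC
Y = (0.00288 + j0.0227) S
|Y| = 0.0229 S → |Z| = 1/|Y| = 43.7 Ω, ∠Z = −∠Y = -82.8°

22.9 mS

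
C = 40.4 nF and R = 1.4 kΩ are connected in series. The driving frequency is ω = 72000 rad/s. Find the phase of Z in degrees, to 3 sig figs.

-13.8°

X_C = 1/(ωC) = 344 Ω
Z = 1400 − j344 Ω
|Z| = √(1400² + 344²) = 1440 Ω
∠Z = arctan(-344/1400) = -13.8°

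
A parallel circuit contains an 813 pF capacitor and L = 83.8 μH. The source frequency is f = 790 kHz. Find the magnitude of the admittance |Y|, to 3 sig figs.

1.63 mS

ω = 2πf = 4.964e+06 rad/s
X_L = ωL = 416 Ω
X_C = 1/(ωC) = 248 Ω
Parallel: admittances add. Y = 1/(jωL) + jωC
Y = (0 + j0.00163) S
|Y| = 0.00163 S → |Z| = 1/|Y| = 613 Ω, ∠Z = −∠Y = -90.0°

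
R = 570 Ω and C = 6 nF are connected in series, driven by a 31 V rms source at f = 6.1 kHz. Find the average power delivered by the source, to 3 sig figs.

ω = 2πf = 38330 rad/s
X_C = 1/(ωC) = 4350 Ω
Z = 570 − j4350 Ω
|Z| = √(570² + 4350²) = 4390 Ω
∠Z = arctan(-4350/570) = -82.5°
I = V/|Z| = 7.07 mA
P = VI cos φ = 31 × 0.00707 × cos(-82.5°) = 28.5 mW

28.5 mW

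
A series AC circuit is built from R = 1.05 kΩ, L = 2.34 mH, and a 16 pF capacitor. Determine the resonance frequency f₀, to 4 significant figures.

ω₀ = 1/√(LC) = 1/√(0.00234 × 1.6e-11) = 5.168e+06 rad/s
f₀ = ω₀/(2π) = 822.5 kHz

822.5 kHz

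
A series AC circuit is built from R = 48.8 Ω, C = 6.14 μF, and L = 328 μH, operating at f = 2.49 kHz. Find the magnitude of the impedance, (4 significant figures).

49.08 Ω

ω = 2πf = 15650 rad/s
X_L = ωL = 5.132 Ω
X_C = 1/(ωC) = 10.41 Ω
Net reactance X = X_L − X_C = -5.278 Ω
Z = 48.80 − j5.278 Ω
|Z| = √(48.80² + 5.278²) = 49.08 Ω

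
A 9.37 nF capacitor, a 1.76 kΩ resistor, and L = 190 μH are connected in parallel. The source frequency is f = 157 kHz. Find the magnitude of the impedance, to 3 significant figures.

253 Ω

ω = 2πf = 986500 rad/s
X_L = ωL = 187 Ω
X_C = 1/(ωC) = 108 Ω
Parallel: admittances add. Y = 1/R + 1/(jωL) + jωC
Y = (0.000568 + j0.00391) S
|Y| = 0.00395 S → |Z| = 1/|Y| = 253 Ω, ∠Z = −∠Y = -81.7°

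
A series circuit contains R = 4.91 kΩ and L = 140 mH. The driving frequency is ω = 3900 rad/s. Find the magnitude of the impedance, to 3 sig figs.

4940 Ω

X_L = ωL = 546 Ω
Z = 4910 + j546 Ω
|Z| = √(4910² + 546²) = 4940 Ω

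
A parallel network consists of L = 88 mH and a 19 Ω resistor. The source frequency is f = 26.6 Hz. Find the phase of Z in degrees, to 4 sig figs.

52.26°

ω = 2πf = 167.1 rad/s
X_L = ωL = 14.71 Ω
Parallel: admittances add. Y = 1/R + 1/(jωL)
Y = (0.05263 − j0.06799) S
|Y| = 0.08598 S → |Z| = 1/|Y| = 11.63 Ω, ∠Z = −∠Y = 52.26°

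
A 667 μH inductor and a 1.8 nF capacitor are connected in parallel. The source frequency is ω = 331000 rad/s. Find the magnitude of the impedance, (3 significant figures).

254 Ω

X_L = ωL = 221 Ω
X_C = 1/(ωC) = 1680 Ω
Parallel: admittances add. Y = 1/(jωL) + jωC
Y = (0 − j0.00393) S
|Y| = 0.00393 S → |Z| = 1/|Y| = 254 Ω, ∠Z = −∠Y = 90.0°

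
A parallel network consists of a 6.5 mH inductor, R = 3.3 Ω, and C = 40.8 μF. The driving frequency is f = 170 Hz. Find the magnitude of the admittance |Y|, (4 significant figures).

319.2 mS

ω = 2πf = 1068 rad/s
X_L = ωL = 6.943 Ω
X_C = 1/(ωC) = 22.95 Ω
Parallel: admittances add. Y = 1/R + 1/(jωL) + jωC
Y = (0.3030 − j0.1005) S
|Y| = 0.3192 S → |Z| = 1/|Y| = 3.132 Ω, ∠Z = −∠Y = 18.34°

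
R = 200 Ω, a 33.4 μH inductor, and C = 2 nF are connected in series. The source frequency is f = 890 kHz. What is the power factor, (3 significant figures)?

ω = 2πf = 5.592e+06 rad/s
X_L = ωL = 187 Ω
X_C = 1/(ωC) = 89.4 Ω
Net reactance X = X_L − X_C = 97.4 Ω
Z = 200 + j97.4 Ω
|Z| = √(200² + 97.4²) = 222 Ω
∠Z = arctan(97.4/200) = 26.0°
cos φ = cos(26.0°) = 0.899

0.899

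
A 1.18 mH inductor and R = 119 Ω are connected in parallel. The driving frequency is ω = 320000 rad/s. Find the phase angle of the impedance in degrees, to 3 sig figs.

17.5°

X_L = ωL = 378 Ω
Parallel: admittances add. Y = 1/R + 1/(jωL)
Y = (0.00840 − j0.00265) S
|Y| = 0.00881 S → |Z| = 1/|Y| = 113 Ω, ∠Z = −∠Y = 17.5°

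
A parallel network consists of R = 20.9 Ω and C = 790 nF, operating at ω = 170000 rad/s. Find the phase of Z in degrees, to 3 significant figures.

-70.4°

X_C = 1/(ωC) = 7.45 Ω
Parallel: admittances add. Y = 1/R + jωC
Y = (0.0478 + j0.134) S
|Y| = 0.143 S → |Z| = 1/|Y| = 7.01 Ω, ∠Z = −∠Y = -70.4°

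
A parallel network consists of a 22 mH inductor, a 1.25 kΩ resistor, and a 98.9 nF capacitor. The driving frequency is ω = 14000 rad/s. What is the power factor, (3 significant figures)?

0.395

X_L = ωL = 308 Ω
X_C = 1/(ωC) = 722 Ω
Parallel: admittances add. Y = 1/R + 1/(jωL) + jωC
Y = (0.000800 − j0.00186) S
|Y| = 0.00203 S → |Z| = 1/|Y| = 493 Ω, ∠Z = −∠Y = 66.8°
cos φ = cos(66.8°) = 0.395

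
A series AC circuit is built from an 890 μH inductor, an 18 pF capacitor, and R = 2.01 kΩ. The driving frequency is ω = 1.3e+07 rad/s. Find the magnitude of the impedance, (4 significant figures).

7568 Ω

X_L = ωL = 11570 Ω
X_C = 1/(ωC) = 4274 Ω
Net reactance X = X_L − X_C = 7296 Ω
Z = 2010 + j7296 Ω
|Z| = √(2010² + 7296²) = 7568 Ω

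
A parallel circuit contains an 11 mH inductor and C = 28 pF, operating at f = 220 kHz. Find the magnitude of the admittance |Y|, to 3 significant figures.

ω = 2πf = 1.382e+06 rad/s
X_L = ωL = 15200 Ω
X_C = 1/(ωC) = 25800 Ω
Parallel: admittances add. Y = 1/(jωL) + jωC
Y = (0 − j2.71e-05) S
|Y| = 2.71e-05 S → |Z| = 1/|Y| = 37000 Ω, ∠Z = −∠Y = 90.0°

27.1 μS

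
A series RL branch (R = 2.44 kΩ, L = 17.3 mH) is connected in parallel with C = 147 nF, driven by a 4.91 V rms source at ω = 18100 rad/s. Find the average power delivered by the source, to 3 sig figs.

9.72 mW

X_L = ωL = 313 Ω
X_C = 1/(ωC) = 376 Ω
Branch 1 (R+jX_L): Z₁ = 2440 + j313 Ω, |Z₁| = 2460 Ω
Branch 2 (−jX_C): Z₂ = −j376 Ω
Parallel: Z = Z₁Z₂/(Z₁+Z₂), |Z| = 379 Ω, ∠Z = -81.2°
I = V/|Z| = 13.0 mA
P = VI cos φ = 4.91 × 0.0130 × cos(-81.2°) = 9.72 mW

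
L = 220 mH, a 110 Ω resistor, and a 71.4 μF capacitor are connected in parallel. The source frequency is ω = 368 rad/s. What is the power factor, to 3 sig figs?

0.547

X_L = ωL = 81.0 Ω
X_C = 1/(ωC) = 38.1 Ω
Parallel: admittances add. Y = 1/R + 1/(jωL) + jωC
Y = (0.00909 + j0.0139) S
|Y| = 0.0166 S → |Z| = 1/|Y| = 60.1 Ω, ∠Z = −∠Y = -56.9°
cos φ = cos(-56.9°) = 0.547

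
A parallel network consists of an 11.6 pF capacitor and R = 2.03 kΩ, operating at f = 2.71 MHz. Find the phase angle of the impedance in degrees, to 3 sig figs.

-21.8°

ω = 2πf = 1.703e+07 rad/s
X_C = 1/(ωC) = 5060 Ω
Parallel: admittances add. Y = 1/R + jωC
Y = (0.000493 + j0.000198) S
|Y| = 0.000531 S → |Z| = 1/|Y| = 1880 Ω, ∠Z = −∠Y = -21.8°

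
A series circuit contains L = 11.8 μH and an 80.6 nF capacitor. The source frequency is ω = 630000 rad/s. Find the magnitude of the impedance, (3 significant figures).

X_L = ωL = 7.43 Ω
X_C = 1/(ωC) = 19.7 Ω
Net reactance X = X_L − X_C = -12.3 Ω
Z = − j12.3 Ω
|Z| = √(0² + 12.3²) = 12.3 Ω

12.3 Ω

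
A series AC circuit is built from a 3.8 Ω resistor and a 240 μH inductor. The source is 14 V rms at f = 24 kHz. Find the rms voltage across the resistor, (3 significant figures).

ω = 2πf = 150800 rad/s
X_L = ωL = 36.2 Ω
Z = 3.80 + j36.2 Ω
|Z| = √(3.80² + 36.2²) = 36.4 Ω
I = V/|Z| = 385 mA
V_R = I·|Z_R| = 0.385 × 3.80 = 1.46 V

1.46 V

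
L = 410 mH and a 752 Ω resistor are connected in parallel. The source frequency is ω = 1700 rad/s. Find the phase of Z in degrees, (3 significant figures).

X_L = ωL = 697 Ω
Parallel: admittances add. Y = 1/R + 1/(jωL)
Y = (0.00133 − j0.00143) S
|Y| = 0.00196 S → |Z| = 1/|Y| = 511 Ω, ∠Z = −∠Y = 47.2°

47.2°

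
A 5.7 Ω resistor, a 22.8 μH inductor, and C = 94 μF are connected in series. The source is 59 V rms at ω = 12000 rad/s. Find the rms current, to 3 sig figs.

X_L = ωL = 0.274 Ω
X_C = 1/(ωC) = 0.887 Ω
Net reactance X = X_L − X_C = -0.613 Ω
Z = 5.70 − j0.613 Ω
|Z| = √(5.70² + 0.613²) = 5.73 Ω
I = V/|Z| = 59/5.73 = 10.3 A

10.3 A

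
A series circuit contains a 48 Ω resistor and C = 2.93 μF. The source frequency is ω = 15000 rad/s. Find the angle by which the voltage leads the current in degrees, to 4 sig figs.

-25.36°

X_C = 1/(ωC) = 22.75 Ω
Z = 48.00 − j22.75 Ω
|Z| = √(48.00² + 22.75²) = 53.12 Ω
∠Z = arctan(-22.75/48.00) = -25.36°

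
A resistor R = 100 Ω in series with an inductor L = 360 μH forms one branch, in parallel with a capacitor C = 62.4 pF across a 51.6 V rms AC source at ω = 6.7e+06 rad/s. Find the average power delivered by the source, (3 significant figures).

45.7 mW

X_L = ωL = 2410 Ω
X_C = 1/(ωC) = 2390 Ω
Branch 1 (R+jX_L): Z₁ = 100 + j2410 Ω, |Z₁| = 2410 Ω
Branch 2 (−jX_C): Z₂ = −j2390 Ω
Parallel: Z = Z₁Z₂/(Z₁+Z₂), |Z| = 56600 Ω, ∠Z = -13.7°
I = V/|Z| = 912 μA
P = VI cos φ = 51.6 × 0.000912 × cos(-13.7°) = 45.7 mW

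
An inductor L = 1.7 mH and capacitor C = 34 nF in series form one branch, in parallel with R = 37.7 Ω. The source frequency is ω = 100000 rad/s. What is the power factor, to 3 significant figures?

0.957

X_L = ωL = 170 Ω
X_C = 1/(ωC) = 294 Ω
Branch 1: Z₁ = R = 37.7 Ω
Branch 2 (series LC): Z₂ = j(X_L − X_C) = −j124 Ω
Parallel: Z = Z₁Z₂/(Z₁+Z₂), |Z| = 36.1 Ω, ∠Z = -16.9°
cos φ = cos(-16.9°) = 0.957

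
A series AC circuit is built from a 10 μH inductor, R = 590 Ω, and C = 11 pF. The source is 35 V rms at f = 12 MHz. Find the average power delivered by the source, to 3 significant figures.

ω = 2πf = 7.54e+07 rad/s
X_L = ωL = 754 Ω
X_C = 1/(ωC) = 1210 Ω
Net reactance X = X_L − X_C = -452 Ω
Z = 590 − j452 Ω
|Z| = √(590² + 452²) = 743 Ω
∠Z = arctan(-452/590) = -37.4°
I = V/|Z| = 47.1 mA
P = VI cos φ = 35 × 0.0471 × cos(-37.4°) = 1.31 W

1.31 W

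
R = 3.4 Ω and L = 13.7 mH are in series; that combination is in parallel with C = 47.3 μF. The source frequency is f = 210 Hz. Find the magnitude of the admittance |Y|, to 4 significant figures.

13.48 mS

ω = 2πf = 1319 rad/s
X_L = ωL = 18.08 Ω
X_C = 1/(ωC) = 16.02 Ω
Branch 1 (R+jX_L): Z₁ = 3.400 + j18.08 Ω, |Z₁| = 18.39 Ω
Branch 2 (−jX_C): Z₂ = −j16.02 Ω
Parallel: Z = Z₁Z₂/(Z₁+Z₂), |Z| = 74.20 Ω, ∠Z = -41.79°
|Y| = 1/|Z| = 13.48 mS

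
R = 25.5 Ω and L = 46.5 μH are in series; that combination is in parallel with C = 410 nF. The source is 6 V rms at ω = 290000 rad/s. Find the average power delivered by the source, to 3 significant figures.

1.10 W

X_L = ωL = 13.5 Ω
X_C = 1/(ωC) = 8.41 Ω
Branch 1 (R+jX_L): Z₁ = 25.5 + j13.5 Ω, |Z₁| = 28.8 Ω
Branch 2 (−jX_C): Z₂ = −j8.41 Ω
Parallel: Z = Z₁Z₂/(Z₁+Z₂), |Z| = 9.33 Ω, ∠Z = -73.4°
I = V/|Z| = 643 mA
P = VI cos φ = 6 × 0.643 × cos(-73.4°) = 1.10 W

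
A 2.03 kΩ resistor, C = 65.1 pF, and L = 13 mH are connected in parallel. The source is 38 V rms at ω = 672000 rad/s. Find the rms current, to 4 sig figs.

18.91 mA

X_L = ωL = 8736 Ω
X_C = 1/(ωC) = 22860 Ω
Parallel: admittances add. Y = 1/R + 1/(jωL) + jωC
Y = (0.0004926 − j7.072e-05) S
|Y| = 0.0004977 S → |Z| = 1/|Y| = 2009 Ω, ∠Z = −∠Y = 8.170°
I = V/|Z| = 38/2009 = 18.91 mA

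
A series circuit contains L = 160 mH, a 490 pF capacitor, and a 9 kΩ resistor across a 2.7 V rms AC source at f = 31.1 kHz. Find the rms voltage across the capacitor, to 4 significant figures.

ω = 2πf = 195400 rad/s
X_L = ωL = 31270 Ω
X_C = 1/(ωC) = 10440 Ω
Net reactance X = X_L − X_C = 20820 Ω
Z = 9000 + j20820 Ω
|Z| = √(9000² + 20820²) = 22680 Ω
I = V/|Z| = 119.0 μA
V_C = I·|Z_C| = 0.0001190 × 10440 = 1.243 V

1.243 V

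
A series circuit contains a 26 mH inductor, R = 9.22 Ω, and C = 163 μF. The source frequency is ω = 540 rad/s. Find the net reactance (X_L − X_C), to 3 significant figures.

X_L = ωL = 14.0 Ω
X_C = 1/(ωC) = 11.4 Ω
X = 14.0 − 11.4 = 2.68 Ω

2.68 Ω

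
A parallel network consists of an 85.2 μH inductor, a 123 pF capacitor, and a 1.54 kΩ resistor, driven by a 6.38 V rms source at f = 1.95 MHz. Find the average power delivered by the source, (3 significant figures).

26.4 mW

ω = 2πf = 1.225e+07 rad/s
X_L = ωL = 1040 Ω
X_C = 1/(ωC) = 664 Ω
Parallel: admittances add. Y = 1/R + 1/(jωL) + jωC
Y = (0.000649 + j0.000549) S
|Y| = 0.000850 S → |Z| = 1/|Y| = 1180 Ω, ∠Z = −∠Y = -40.2°
I = V/|Z| = 5.43 mA
P = VI cos φ = 6.38 × 0.00543 × cos(-40.2°) = 26.4 mW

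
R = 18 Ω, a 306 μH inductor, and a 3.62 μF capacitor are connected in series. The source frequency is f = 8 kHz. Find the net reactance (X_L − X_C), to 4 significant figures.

9.886 Ω

ω = 2πf = 50270 rad/s
X_L = ωL = 15.38 Ω
X_C = 1/(ωC) = 5.496 Ω
X = 15.38 − 5.496 = 9.886 Ω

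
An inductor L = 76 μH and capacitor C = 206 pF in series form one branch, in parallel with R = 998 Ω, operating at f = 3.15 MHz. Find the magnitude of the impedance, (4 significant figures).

782.1 Ω

ω = 2πf = 1.979e+07 rad/s
X_L = ωL = 1504 Ω
X_C = 1/(ωC) = 245.3 Ω
Branch 1: Z₁ = R = 998.0 Ω
Branch 2 (series LC): Z₂ = j(X_L − X_C) = j1259 Ω
Parallel: Z = Z₁Z₂/(Z₁+Z₂), |Z| = 782.1 Ω, ∠Z = 38.41°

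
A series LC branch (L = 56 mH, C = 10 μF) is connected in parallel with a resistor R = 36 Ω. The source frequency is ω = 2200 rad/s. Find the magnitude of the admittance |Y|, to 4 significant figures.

X_L = ωL = 123.2 Ω
X_C = 1/(ωC) = 45.45 Ω
Branch 1: Z₁ = R = 36.00 Ω
Branch 2 (series LC): Z₂ = j(X_L − X_C) = j77.75 Ω
Parallel: Z = Z₁Z₂/(Z₁+Z₂), |Z| = 32.67 Ω, ∠Z = 24.85°
|Y| = 1/|Z| = 30.61 mS

30.61 mS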